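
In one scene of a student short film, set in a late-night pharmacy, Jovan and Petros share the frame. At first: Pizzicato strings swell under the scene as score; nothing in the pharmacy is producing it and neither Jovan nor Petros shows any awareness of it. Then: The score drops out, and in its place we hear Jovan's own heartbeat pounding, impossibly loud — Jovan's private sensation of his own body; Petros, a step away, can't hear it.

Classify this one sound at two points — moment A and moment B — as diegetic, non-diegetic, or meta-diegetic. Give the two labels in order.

Moment A: underscore with no in-world source, inaudible to the characters → non-diegetic.
Moment B: the body sound is Jovan's subjective perception alone — Petros can't hear it → meta-diegetic.

non-diegetic, meta-diegetic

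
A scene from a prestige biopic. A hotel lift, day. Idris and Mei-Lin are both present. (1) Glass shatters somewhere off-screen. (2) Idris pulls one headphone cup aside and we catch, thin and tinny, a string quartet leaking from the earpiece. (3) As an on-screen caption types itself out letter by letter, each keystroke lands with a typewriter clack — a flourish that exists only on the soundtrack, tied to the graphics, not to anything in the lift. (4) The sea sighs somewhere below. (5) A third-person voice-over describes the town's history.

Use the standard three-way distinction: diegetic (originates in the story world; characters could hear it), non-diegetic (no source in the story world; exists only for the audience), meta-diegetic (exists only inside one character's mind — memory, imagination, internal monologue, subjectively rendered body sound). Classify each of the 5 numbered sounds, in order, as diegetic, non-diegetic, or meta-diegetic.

diegetic, diegetic, non-diegetic, diegetic, non-diegetic

(1) is diegetic: an in-world source (glass); characters could hear it.
(2) the headphones are an on-screen source → diegetic.
Sound (3): it accompanies on-screen graphics, not anything inside the story world, so non-diegetic.
(4) is diegetic: ambient/room sound belonging to the story's physical space.
(5) external voice-over — not a character, not heard by anyone in the scene → non-diegetic.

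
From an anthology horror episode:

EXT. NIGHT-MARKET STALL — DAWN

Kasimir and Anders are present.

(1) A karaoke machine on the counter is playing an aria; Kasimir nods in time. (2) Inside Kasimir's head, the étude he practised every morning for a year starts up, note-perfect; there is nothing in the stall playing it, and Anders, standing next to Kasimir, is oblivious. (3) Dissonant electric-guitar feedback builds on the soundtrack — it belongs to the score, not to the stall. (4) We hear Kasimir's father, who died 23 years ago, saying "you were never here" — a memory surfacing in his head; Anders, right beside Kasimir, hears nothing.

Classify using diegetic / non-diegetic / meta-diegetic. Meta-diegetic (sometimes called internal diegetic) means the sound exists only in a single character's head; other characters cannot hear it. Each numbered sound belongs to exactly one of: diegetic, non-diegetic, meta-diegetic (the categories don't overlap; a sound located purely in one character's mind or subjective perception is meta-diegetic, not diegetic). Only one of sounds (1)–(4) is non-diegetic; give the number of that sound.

3

(1) the music comes from an on-screen device that Kasimir responds to → diegetic.
(2) the music is a memory playing inside Kasimir's mind alone; no real-world source, Anders can't hear it → meta-diegetic.
(3) is non-diegetic: nothing in the stall produces it and the characters don't hear it — pure soundtrack.
Sound (4): it's Kasimir's recollection rendered as sound; the other character can't hear it, so meta-diegetic.
Only (3) is non-diegetic.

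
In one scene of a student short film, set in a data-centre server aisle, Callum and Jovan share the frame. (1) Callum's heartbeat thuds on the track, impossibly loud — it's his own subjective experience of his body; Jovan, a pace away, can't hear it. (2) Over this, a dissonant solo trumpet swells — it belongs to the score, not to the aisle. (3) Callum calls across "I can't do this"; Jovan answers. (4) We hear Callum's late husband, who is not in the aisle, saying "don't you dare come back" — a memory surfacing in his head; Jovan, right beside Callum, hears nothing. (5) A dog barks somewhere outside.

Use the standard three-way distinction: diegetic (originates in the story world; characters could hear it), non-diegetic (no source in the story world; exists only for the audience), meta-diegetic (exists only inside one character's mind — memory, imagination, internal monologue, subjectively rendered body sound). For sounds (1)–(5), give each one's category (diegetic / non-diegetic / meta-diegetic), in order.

(1) a subjective body sound — Callum's private perception, inaudible to Jovan → meta-diegetic.
(2) is non-diegetic: it has no source in the story world and no character can hear it — it's underscore.
(3) is diegetic: on-screen dialogue — Callum speaks and Jovan is there to hear.
(4) a remembered line, private to Callum — not present in the room, not audible to Jovan → meta-diegetic.
(5) is diegetic: a dog is a real object/event in the scene's world.

meta-diegetic, non-diegetic, diegetic, meta-diegetic, diegetic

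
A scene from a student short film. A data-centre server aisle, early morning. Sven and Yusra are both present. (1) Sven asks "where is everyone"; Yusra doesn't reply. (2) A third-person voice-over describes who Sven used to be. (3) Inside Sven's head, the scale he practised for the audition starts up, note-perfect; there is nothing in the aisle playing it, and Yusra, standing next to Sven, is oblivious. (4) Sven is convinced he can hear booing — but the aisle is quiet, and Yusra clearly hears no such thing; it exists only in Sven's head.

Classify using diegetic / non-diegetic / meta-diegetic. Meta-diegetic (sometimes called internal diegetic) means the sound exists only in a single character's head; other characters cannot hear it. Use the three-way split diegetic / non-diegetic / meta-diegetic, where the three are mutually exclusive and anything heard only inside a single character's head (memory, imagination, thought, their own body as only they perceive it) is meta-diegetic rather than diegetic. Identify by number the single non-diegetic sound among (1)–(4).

(1) on-screen dialogue — Sven speaks and Yusra is there to hear → diegetic.
(2) commentary laid over the scene from outside the fiction → non-diegetic.
Sound (3): it lives in Sven's subjectivity, not in the aisle, so meta-diegetic.
Sound (4): the sound is imagined by Sven; nothing in the story world is producing it and Yusra can't hear it, so meta-diegetic.
Only (2) is non-diegetic.

2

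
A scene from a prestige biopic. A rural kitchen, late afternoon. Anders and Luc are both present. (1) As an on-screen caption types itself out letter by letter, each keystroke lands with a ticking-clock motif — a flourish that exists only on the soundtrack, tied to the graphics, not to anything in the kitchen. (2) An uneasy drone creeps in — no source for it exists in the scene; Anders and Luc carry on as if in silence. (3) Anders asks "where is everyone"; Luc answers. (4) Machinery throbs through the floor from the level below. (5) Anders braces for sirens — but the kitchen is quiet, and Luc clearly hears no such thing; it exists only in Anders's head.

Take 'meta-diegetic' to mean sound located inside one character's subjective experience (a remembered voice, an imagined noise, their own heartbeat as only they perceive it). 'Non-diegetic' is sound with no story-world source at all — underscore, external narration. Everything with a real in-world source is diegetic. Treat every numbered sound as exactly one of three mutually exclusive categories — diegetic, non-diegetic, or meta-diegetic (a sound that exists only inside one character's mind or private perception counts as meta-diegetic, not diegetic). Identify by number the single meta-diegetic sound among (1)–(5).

(1) sound married to a title/caption — outside the diegesis by definition → non-diegetic.
(2) is non-diegetic: it has no source in the story world and no character can hear it — it's underscore.
(3) spoken by a character present in the story world → diegetic.
(4) ambient/room sound belonging to the story's physical space → diegetic.
(5) is meta-diegetic: the sound is imagined by Anders; nothing in the story world is producing it and Luc can't hear it.
Only (5) is meta-diegetic.

5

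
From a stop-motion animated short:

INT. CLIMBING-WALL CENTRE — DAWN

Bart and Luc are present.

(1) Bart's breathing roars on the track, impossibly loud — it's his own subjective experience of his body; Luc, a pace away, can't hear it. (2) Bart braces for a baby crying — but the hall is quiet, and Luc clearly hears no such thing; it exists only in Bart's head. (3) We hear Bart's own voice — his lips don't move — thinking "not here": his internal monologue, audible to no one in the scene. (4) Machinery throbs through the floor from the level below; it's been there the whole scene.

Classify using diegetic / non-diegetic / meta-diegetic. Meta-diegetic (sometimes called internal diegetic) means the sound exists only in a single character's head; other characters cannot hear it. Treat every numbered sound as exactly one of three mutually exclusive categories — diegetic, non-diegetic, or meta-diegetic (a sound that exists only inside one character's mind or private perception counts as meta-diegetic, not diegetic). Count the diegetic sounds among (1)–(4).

(1) point-of-audition from inside Bart's body; not a sound in the room → meta-diegetic.
(2) is meta-diegetic: subjective to Bart: the hall is silent and Luc hears nothing.
(3) internal monologue — inside Bart's mind, not spoken into the scene → meta-diegetic.
Sound (4): machinery is part of the location's real environment, so diegetic.
So 1 of the 4 is diegetic: (4).

1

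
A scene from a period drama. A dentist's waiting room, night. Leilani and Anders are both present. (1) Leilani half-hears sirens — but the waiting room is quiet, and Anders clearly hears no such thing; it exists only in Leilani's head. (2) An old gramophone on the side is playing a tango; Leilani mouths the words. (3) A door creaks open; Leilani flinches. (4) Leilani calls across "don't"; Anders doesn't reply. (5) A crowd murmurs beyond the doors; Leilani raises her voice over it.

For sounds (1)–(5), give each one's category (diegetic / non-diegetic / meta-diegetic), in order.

Sound (1): subjective to Leilani: the waiting room is silent and Anders hears nothing, so meta-diegetic.
Sound (2): the music comes from an on-screen device that Leilani responds to, so diegetic.
Sound (3): an in-world source (a door); characters could hear it, so diegetic.
Sound (4): on-screen dialogue — Leilani speaks and Anders is there to hear, so diegetic.
Sound (5): ambient/room sound belonging to the story's physical space, so diegetic.

meta-diegetic, diegetic, diegetic, diegetic, diegetic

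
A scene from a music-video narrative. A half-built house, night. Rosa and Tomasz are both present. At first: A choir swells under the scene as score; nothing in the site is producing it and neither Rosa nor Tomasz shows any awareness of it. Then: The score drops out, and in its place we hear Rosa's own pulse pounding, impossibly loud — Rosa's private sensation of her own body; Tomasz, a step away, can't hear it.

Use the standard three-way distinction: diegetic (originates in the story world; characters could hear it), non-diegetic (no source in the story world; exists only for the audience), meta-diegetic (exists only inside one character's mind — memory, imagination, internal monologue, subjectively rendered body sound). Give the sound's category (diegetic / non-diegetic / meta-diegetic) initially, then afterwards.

Initially: underscore with no in-world source, inaudible to the characters → non-diegetic.
Afterwards: the body sound is Rosa's subjective perception alone — Tomasz can't hear it → meta-diegetic.

non-diegetic, meta-diegetic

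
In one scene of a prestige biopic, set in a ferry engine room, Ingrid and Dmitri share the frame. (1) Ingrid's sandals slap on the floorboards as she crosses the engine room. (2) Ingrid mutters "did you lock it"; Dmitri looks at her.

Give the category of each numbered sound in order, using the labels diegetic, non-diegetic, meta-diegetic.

(1) it's the physical sound of Ingrid moving in the space → diegetic.
(2) is diegetic: spoken by a character present in the story world.

diegetic, diegetic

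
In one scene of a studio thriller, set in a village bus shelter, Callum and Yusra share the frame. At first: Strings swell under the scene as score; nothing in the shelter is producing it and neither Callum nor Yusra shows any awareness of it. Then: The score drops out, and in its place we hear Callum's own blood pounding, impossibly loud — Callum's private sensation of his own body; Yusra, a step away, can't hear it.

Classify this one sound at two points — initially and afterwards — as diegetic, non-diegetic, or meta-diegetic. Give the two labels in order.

Initially: underscore with no in-world source, inaudible to the characters → non-diegetic.
Afterwards: the body sound is Callum's subjective perception alone — Yusra can't hear it → meta-diegetic.

non-diegetic, meta-diegetic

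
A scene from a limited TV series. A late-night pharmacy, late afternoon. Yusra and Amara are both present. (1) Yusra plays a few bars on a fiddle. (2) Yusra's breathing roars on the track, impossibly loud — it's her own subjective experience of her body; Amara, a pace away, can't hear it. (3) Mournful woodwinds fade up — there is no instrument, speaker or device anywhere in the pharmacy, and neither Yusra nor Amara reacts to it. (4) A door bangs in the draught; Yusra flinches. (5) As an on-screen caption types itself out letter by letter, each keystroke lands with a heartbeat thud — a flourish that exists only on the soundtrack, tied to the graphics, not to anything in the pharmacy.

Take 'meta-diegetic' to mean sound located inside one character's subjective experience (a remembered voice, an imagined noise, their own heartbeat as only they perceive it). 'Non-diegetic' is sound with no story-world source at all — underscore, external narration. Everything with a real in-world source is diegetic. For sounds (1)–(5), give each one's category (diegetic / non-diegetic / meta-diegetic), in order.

diegetic, meta-diegetic, non-diegetic, diegetic, non-diegetic

(1) is diegetic: a character is playing a fiddle on screen.
Sound (2): point-of-audition from inside Yusra's body; not a sound in the room, so meta-diegetic.
(3) is non-diegetic: nothing in the pharmacy produces it and the characters don't hear it — pure soundtrack.
Sound (4): an in-world source (a door); characters could hear it, so diegetic.
(5) it accompanies on-screen graphics, not anything inside the story world → non-diegetic.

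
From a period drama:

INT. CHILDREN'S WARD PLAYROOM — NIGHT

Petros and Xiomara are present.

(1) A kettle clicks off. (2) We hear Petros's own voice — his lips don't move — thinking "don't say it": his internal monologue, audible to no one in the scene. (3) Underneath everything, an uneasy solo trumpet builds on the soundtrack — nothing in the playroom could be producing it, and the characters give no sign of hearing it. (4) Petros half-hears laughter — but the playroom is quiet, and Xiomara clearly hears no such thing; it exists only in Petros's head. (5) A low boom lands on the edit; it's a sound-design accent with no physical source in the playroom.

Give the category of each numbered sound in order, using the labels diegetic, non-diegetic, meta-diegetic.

(1) the sound comes from a kettle physically present in the location → diegetic.
(2) internal monologue — inside Petros's mind, not spoken into the scene → meta-diegetic.
(3) is non-diegetic: score with no on-screen or off-screen source; it exists for the audience alone.
(4) is meta-diegetic: Petros alone 'hears' it — an imagined sound, not present in the space.
(5) an editorial stinger — it belongs to the cut, not the story world → non-diegetic.

diegetic, meta-diegetic, non-diegetic, meta-diegetic, non-diegetic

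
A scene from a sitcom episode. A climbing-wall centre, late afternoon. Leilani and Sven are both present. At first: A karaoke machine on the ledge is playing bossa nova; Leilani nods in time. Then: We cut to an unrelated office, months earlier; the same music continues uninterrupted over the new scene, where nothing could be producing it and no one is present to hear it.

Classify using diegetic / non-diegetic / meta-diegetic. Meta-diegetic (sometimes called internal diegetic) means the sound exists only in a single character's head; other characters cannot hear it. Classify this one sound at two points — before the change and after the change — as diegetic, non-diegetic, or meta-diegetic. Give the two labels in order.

Before the change: a karaoke machine is a real in-scene source and Leilani reacts to it → diegetic.
After the change: there is no longer any in-world source and no one can hear it — it has become underscore → non-diegetic.

diegetic, non-diegetic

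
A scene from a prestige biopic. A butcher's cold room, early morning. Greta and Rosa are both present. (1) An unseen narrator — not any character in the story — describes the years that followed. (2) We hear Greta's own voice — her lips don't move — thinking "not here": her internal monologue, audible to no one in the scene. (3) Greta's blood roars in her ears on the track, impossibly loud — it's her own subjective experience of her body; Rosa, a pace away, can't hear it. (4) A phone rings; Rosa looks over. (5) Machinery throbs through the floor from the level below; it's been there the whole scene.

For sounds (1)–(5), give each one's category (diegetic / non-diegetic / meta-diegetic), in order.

non-diegetic, meta-diegetic, meta-diegetic, diegetic, diegetic

Sound (1): the narrator exists outside the story world, addressing only the audience, so non-diegetic.
(2) is meta-diegetic: internal monologue — inside Greta's mind, not spoken into the scene.
Sound (3): a subjective body sound — Greta's private perception, inaudible to Rosa, so meta-diegetic.
(4) an in-world source (a phone); characters could hear it → diegetic.
(5) is diegetic: machinery is part of the location's real environment.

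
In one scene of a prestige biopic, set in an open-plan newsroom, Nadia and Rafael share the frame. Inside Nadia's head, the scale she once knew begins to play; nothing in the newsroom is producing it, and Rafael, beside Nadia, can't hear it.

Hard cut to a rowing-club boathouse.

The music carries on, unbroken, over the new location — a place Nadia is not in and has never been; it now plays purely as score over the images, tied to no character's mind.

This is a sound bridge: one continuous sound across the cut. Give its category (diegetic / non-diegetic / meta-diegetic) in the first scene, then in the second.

Scene one: the music exists only inside Nadia's mind; Rafael can't hear it → meta-diegetic.
Scene two: it's detached from Nadia entirely and plays over unrelated images with no in-world source — conventional underscore → non-diegetic.

meta-diegetic, non-diegetic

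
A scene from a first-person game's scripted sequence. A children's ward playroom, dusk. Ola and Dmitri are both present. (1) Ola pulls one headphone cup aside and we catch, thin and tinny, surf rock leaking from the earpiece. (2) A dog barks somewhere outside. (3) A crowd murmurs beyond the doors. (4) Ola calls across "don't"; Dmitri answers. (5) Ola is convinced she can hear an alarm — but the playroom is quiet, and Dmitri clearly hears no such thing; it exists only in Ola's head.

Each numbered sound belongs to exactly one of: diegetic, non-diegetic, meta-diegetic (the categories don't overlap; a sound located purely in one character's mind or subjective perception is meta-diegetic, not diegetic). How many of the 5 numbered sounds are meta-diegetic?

Sound (1): it's leaking from a physical pair of headphones in the scene, so diegetic.
(2) is diegetic: the sound comes from a dog physically present in the location.
(3) a crowd is part of the location's real environment → diegetic.
(4) is diegetic: on-screen dialogue — Ola speaks and Dmitri is there to hear.
Sound (5): the sound is imagined by Ola; nothing in the story world is producing it and Dmitri can't hear it, so meta-diegetic.
Meta-diegetic: (5) — that's 1.

1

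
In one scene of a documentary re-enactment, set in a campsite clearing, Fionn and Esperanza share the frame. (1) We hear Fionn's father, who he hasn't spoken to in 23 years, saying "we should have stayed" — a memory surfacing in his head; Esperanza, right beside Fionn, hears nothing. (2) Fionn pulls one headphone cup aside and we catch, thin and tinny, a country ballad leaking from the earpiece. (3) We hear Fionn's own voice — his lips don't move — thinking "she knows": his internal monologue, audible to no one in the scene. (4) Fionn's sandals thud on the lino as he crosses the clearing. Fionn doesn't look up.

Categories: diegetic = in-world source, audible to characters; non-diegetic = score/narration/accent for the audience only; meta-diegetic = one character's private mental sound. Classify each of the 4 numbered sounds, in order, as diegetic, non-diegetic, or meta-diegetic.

meta-diegetic, diegetic, meta-diegetic, diegetic

(1) is meta-diegetic: it's Fionn's recollection rendered as sound; the other character can't hear it.
(2) it's leaking from a physical pair of headphones in the scene → diegetic.
(3) Fionn's thought-voice: a private mental sound no other character can hear → meta-diegetic.
Sound (4): it's the physical sound of Fionn moving in the space, so diegetic.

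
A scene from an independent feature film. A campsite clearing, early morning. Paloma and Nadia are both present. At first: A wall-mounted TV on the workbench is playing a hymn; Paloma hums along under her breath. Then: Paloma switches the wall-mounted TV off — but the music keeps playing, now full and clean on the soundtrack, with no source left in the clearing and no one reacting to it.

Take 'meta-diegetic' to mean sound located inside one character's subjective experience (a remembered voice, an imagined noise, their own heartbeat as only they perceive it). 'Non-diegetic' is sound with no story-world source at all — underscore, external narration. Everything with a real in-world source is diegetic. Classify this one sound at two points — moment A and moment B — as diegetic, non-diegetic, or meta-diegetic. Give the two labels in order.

Moment A: a wall-mounted TV is a real in-scene source and Paloma reacts to it → diegetic.
Moment B: there is no longer any in-world source and no one can hear it — it has become underscore → non-diegetic.

diegetic, non-diegetic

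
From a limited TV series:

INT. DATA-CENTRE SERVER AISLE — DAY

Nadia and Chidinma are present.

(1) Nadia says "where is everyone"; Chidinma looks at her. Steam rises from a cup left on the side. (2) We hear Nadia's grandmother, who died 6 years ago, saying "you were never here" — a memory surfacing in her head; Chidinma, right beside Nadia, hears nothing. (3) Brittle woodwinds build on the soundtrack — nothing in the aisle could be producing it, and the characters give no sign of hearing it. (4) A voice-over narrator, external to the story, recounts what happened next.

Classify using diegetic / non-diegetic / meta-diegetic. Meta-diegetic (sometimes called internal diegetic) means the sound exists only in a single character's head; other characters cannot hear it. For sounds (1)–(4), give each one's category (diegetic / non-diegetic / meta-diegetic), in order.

(1) is diegetic: on-screen dialogue — Nadia speaks and Chidinma is there to hear.
Sound (2): the voice is a memory playing only inside Nadia's mind; Chidinma can't hear it, so meta-diegetic.
Sound (3): score with no on-screen or off-screen source; it exists for the audience alone, so non-diegetic.
(4) is non-diegetic: external voice-over — not a character, not heard by anyone in the scene.

diegetic, meta-diegetic, non-diegetic, non-diegetic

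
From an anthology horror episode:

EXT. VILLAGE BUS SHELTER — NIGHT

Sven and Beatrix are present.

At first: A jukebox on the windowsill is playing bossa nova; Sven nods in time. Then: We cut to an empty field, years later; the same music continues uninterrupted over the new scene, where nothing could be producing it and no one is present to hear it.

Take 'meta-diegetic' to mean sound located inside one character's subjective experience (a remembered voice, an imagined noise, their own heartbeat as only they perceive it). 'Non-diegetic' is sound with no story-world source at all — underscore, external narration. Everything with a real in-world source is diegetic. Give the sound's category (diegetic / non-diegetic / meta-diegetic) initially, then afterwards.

diegetic, non-diegetic

Initially: a jukebox is a real in-scene source and Sven reacts to it → diegetic.
Afterwards: there is no longer any in-world source and no one can hear it — it has become underscore → non-diegetic.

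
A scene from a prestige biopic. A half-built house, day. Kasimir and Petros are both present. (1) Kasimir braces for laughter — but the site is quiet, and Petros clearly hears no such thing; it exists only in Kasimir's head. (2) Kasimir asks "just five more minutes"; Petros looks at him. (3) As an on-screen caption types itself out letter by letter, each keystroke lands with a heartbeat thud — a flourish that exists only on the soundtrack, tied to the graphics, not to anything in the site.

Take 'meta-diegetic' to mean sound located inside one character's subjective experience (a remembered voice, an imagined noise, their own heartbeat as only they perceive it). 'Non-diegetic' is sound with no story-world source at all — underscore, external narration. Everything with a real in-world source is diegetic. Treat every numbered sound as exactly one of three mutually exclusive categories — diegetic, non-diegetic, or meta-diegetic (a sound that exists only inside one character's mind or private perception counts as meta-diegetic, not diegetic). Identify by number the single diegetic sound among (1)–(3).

2

(1) is meta-diegetic: Kasimir alone 'hears' it — an imagined sound, not present in the space.
(2) Kasimir is a character speaking aloud in the scene → diegetic.
Sound (3): it accompanies on-screen graphics, not anything inside the story world, so non-diegetic.
Only (2) is diegetic.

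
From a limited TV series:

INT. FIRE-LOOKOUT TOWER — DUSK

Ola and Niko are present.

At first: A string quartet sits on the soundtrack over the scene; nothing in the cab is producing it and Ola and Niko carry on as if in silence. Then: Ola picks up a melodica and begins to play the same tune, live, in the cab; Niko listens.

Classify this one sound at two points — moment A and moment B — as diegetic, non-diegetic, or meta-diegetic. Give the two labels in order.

non-diegetic, diegetic

Moment A: no in-world source exists and no character can hear it — underscore → non-diegetic.
Moment B: a melodica is now a real source in the story world and the characters hear it → diegetic.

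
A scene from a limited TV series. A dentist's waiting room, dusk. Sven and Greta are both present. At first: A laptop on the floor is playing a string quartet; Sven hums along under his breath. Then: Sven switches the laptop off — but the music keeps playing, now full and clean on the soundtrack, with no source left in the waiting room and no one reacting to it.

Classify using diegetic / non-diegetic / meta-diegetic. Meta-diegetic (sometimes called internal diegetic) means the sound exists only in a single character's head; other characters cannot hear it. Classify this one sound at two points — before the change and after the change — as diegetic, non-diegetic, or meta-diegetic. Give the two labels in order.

Before the change: a laptop is a real in-scene source and Sven reacts to it → diegetic.
After the change: there is no longer any in-world source and no one can hear it — it has become underscore → non-diegetic.

diegetic, non-diegetic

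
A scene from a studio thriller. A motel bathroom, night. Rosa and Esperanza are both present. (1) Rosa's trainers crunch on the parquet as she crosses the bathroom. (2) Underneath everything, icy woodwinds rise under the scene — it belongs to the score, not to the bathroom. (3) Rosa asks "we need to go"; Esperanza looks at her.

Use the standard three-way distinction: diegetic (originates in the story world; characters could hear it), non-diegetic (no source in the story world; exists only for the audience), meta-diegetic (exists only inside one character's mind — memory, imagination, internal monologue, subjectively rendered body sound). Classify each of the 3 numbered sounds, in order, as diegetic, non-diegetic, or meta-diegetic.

diegetic, non-diegetic, diegetic

(1) it's the physical sound of Rosa moving in the space → diegetic.
(2) score with no on-screen or off-screen source; it exists for the audience alone → non-diegetic.
(3) Rosa is a character speaking aloud in the scene → diegetic.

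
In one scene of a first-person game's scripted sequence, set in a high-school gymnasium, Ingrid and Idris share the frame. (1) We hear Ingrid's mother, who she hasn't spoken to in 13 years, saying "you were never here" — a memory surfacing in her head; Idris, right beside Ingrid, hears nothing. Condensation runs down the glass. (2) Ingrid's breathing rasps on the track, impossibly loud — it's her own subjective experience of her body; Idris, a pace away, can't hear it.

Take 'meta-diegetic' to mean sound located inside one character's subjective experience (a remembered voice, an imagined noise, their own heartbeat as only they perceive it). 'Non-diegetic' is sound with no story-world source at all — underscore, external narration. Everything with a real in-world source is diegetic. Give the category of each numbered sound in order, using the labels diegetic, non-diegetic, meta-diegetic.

(1) a remembered line, private to Ingrid — not present in the room, not audible to Idris → meta-diegetic.
(2) is meta-diegetic: point-of-audition from inside Ingrid's body; not a sound in the room.

meta-diegetic, meta-diegetic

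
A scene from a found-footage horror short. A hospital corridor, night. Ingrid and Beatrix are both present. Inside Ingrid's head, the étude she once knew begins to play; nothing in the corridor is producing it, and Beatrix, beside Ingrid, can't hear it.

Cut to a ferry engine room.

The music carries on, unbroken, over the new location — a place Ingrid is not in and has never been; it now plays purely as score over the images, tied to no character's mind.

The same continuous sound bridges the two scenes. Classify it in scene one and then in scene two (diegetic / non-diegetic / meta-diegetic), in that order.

meta-diegetic, non-diegetic

Scene one: the music exists only inside Ingrid's mind; Beatrix can't hear it → meta-diegetic.
Scene two: it's detached from Ingrid entirely and plays over unrelated images with no in-world source — conventional underscore → non-diegetic.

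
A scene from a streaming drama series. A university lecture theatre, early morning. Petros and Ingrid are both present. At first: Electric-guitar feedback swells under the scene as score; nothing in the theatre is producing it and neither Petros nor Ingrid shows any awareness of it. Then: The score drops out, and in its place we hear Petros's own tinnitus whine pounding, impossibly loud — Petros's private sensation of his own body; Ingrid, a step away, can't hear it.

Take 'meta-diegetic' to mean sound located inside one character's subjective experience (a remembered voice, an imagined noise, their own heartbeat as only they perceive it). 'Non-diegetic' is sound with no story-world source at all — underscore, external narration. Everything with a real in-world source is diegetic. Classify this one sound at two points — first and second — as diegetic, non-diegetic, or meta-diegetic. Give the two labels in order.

non-diegetic, meta-diegetic

First: underscore with no in-world source, inaudible to the characters → non-diegetic.
Second: the body sound is Petros's subjective perception alone — Ingrid can't hear it → meta-diegetic.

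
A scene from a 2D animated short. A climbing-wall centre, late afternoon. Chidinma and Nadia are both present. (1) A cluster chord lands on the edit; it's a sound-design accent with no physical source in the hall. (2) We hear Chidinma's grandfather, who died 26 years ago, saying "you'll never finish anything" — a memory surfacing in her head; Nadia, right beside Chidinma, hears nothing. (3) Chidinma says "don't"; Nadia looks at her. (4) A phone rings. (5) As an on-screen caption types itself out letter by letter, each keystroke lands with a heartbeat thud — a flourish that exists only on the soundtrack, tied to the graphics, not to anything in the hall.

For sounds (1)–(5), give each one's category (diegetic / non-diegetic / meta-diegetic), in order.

non-diegetic, meta-diegetic, diegetic, diegetic, non-diegetic

(1) is non-diegetic: it's a sound-design accent with no in-world source; no one in the scene can hear it.
(2) is meta-diegetic: it's Chidinma's recollection rendered as sound; the other character can't hear it.
Sound (3): on-screen dialogue — Chidinma speaks and Nadia is there to hear, so diegetic.
(4) is diegetic: an in-world source (a phone); characters could hear it.
(5) sound married to a title/caption — outside the diegesis by definition → non-diegetic.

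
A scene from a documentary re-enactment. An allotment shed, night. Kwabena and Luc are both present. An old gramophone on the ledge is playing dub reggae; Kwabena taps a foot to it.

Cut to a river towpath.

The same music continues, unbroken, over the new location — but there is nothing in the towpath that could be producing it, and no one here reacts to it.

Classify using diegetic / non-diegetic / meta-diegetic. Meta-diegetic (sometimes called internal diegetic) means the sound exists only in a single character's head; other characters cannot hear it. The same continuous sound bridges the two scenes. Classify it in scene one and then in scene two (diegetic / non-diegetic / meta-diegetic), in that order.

diegetic, non-diegetic

Scene one: an old gramophone is an on-screen source and Kwabena reacts to it → diegetic.
Scene two: there is no source in the towpath and no one hears it — it's now underscore → non-diegetic.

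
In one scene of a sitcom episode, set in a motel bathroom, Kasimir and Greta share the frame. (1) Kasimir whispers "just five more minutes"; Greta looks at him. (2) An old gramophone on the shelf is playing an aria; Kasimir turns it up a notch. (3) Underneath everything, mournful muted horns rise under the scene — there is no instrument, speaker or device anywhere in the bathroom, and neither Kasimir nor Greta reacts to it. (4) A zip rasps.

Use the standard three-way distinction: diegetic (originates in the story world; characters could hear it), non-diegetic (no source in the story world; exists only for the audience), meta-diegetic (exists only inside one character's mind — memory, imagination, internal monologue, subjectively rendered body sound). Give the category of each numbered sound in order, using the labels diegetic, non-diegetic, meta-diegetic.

diegetic, diegetic, non-diegetic, diegetic

(1) on-screen dialogue — Kasimir speaks and Greta is there to hear → diegetic.
(2) an old gramophone is a physical source in the scene and Kasimir reacts to it → diegetic.
(3) is non-diegetic: it has no source in the story world and no character can hear it — it's underscore.
Sound (4): the sound comes from a zip physically present in the location, so diegetic.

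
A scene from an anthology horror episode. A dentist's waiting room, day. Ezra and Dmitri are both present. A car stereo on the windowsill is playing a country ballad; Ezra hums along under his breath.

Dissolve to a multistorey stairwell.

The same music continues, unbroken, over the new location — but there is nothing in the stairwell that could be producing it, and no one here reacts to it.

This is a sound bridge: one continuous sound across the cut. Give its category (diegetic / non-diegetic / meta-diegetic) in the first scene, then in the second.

Scene one: a car stereo is an on-screen source and Ezra reacts to it → diegetic.
Scene two: there is no source in the stairwell and no one hears it — it's now underscore → non-diegetic.

diegetic, non-diegetic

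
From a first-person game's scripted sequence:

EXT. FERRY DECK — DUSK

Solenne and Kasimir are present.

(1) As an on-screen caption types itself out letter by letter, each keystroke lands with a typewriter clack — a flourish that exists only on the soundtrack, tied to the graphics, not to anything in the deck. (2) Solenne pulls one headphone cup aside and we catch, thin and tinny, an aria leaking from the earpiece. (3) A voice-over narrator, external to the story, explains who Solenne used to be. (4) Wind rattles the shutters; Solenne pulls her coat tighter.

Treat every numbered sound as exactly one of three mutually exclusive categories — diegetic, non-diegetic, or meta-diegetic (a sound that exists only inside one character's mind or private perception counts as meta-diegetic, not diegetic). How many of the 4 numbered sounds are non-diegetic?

Sound (1): the caption isn't part of the story world, so neither is the sound tied to it, so non-diegetic.
(2) is diegetic: the headphones are an on-screen source.
Sound (3): the narrator exists outside the story world, addressing only the audience, so non-diegetic.
(4) wind is part of the location's real environment → diegetic.
Non-diegetic: (1), (3) — that's 2.

2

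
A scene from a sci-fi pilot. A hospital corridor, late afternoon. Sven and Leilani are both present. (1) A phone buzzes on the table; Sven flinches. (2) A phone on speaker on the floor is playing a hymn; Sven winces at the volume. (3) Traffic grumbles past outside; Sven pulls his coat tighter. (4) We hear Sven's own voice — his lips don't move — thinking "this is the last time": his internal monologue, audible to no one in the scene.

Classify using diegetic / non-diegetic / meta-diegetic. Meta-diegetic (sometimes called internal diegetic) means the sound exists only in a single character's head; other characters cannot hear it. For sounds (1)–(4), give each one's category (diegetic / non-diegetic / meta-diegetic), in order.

diegetic, diegetic, diegetic, meta-diegetic

Sound (1): a phone is a real object/event in the scene's world, so diegetic.
(2) the music comes from an on-screen device that Sven responds to → diegetic.
(3) is diegetic: traffic is part of the location's real environment.
(4) is meta-diegetic: Sven's thought-voice: a private mental sound no other character can hear.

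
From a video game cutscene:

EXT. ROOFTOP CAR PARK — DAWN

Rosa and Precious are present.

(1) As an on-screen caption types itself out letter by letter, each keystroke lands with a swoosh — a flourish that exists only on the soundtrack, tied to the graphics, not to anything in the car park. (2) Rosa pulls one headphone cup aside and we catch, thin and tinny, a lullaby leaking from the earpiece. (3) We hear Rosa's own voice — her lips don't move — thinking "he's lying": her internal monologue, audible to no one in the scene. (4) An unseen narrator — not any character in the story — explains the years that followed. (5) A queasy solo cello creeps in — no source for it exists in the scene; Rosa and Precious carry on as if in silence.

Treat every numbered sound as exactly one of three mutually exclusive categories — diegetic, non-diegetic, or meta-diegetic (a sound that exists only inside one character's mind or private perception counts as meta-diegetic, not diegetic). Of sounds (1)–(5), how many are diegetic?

(1) is non-diegetic: the caption isn't part of the story world, so neither is the sound tied to it.
Sound (2): the earpiece is a real device on Rosa's head — source music, so diegetic.
(3) Rosa's thought-voice: a private mental sound no other character can hear → meta-diegetic.
(4) is non-diegetic: external voice-over — not a character, not heard by anyone in the scene.
(5) is non-diegetic: it has no source in the story world and no character can hear it — it's underscore.
Diegetic: (2) — that's 1.

1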